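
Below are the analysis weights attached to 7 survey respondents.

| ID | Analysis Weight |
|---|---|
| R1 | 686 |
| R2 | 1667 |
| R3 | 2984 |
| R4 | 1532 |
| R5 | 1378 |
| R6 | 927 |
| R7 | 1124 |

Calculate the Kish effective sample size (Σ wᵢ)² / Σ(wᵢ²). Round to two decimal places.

5.73

Σ wᵢ = 686 + 1667 + 2984 + 1532 + 1378 + 927 + 1124 = 10298
Σ wᵢ² = 470596 + 2778889 + 8904256 + 2347024 + 1898884 + 859329 + 1263376 = 18522354
n_eff = 10298² / 18522354 = 106048804 / 18522354 = 5.7254496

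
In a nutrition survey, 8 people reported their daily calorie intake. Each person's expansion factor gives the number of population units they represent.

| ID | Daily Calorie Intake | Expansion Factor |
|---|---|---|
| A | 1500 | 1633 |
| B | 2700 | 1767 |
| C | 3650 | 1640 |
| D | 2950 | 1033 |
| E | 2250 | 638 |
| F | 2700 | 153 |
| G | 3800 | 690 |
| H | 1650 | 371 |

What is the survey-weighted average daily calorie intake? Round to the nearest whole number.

Weighted sum = 1500×1633 + 2700×1767 + 3650×1640 + 2950×1033 + 2250×638 + 2700×153 + 3800×690 + 1650×371
  = 2449500 + 4770900 + 5986000 + 3047350 + 1435500 + 413100 + 2622000 + 612150 = 21336500
Sum of weights = 1633 + 1767 + 1640 + 1033 + 638 + 153 + 690 + 371 = 7925
Weighted mean = 21336500 / 7925 = 2692.3028

2692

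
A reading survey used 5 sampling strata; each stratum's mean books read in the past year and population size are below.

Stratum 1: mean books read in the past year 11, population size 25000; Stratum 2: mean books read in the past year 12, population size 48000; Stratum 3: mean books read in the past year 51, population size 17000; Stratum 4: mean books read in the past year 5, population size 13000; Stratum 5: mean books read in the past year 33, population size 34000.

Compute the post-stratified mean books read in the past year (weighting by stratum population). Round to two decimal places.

Σ Nₕ·x̄ₕ = 11×25000 + 12×48000 + 51×17000 + 5×13000 + 33×34000
  = 275000 + 576000 + 867000 + 65000 + 1122000 = 2905000
Σ Nₕ = 25000 + 48000 + 17000 + 13000 + 34000 = 137000
Overall mean = 2905000 / 137000 = 21.20438

21.20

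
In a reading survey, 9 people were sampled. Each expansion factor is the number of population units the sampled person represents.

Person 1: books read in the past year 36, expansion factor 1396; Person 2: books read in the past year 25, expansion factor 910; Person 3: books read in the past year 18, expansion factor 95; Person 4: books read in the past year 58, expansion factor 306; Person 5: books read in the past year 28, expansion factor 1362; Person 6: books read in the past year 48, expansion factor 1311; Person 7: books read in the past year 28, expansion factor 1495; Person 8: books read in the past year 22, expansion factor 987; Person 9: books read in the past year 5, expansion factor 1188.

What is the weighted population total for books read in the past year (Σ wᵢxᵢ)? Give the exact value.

Weighted total = 36×1396 + 25×910 + 18×95 + 58×306 + 28×1362 + 48×1311 + 28×1495 + 22×987 + 5×1188
  = 50256 + 22750 + 1710 + 17748 + 38136 + 62928 + 41860 + 21714 + 5940 = 263042

263042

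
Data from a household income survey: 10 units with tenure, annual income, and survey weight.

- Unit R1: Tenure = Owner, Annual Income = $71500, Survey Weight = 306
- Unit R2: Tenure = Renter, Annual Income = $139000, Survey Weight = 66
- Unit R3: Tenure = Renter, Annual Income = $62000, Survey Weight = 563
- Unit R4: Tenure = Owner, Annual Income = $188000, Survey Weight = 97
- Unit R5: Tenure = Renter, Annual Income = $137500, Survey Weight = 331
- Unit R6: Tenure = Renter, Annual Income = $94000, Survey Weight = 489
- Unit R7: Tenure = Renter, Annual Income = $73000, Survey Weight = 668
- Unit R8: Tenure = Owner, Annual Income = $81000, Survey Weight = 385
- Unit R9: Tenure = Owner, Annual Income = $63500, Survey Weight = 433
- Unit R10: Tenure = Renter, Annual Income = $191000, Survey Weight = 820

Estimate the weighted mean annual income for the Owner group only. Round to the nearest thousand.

Owner rows: R1, R4, R8, R9
Weighted sum = 98795500
Sum of weights = 1221
Weighted mean = 98795500 / 1221 = 80913.595

81000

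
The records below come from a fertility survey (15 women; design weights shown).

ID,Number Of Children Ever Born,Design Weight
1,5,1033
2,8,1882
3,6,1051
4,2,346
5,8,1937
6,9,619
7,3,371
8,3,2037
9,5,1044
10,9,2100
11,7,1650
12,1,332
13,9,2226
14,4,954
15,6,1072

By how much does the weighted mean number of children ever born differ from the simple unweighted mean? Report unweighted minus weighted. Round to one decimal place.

Unweighted sum = 85
Unweighted mean = 85 / 15 = 5.6666667
Weighted sum = 121794
Sum of weights = 18654
Weighted mean = 121794 / 18654 = 6.529109
Difference (unweighted minus weighted) = -0.86244237

-0.9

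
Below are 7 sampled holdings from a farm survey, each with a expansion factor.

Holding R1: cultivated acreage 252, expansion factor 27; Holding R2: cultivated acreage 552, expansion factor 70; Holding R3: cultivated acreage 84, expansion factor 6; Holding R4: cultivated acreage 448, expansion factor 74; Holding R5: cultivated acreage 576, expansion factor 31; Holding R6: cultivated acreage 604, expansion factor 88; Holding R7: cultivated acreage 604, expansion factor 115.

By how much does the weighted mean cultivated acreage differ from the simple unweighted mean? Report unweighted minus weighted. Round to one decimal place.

-88.5

Unweighted sum = 252 + 552 + 84 + 448 + 576 + 604 + 604 = 3120
Unweighted mean = 3120 / 7 = 445.71429
Weighted sum = 219568
Sum of weights = 27 + 70 + 6 + 74 + 31 + 88 + 115 = 411
Weighted mean = 219568 / 411 = 534.22871
Difference (unweighted minus weighted) = -88.514425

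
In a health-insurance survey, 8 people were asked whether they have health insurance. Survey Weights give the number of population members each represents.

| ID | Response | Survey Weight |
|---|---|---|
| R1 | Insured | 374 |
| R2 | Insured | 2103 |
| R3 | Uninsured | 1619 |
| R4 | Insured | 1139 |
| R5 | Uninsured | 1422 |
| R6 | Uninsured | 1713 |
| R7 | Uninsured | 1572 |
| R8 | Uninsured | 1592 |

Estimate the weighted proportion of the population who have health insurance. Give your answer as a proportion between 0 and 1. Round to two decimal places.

Sum of weights for 'Insured' = 374 + 2103 + 1139 = 3616
Total weight = 374 + 2103 + 1619 + 1139 + 1422 + 1713 + 1572 + 1592 = 11534
Weighted proportion = 3616 / 11534 = 0.31350789

0.31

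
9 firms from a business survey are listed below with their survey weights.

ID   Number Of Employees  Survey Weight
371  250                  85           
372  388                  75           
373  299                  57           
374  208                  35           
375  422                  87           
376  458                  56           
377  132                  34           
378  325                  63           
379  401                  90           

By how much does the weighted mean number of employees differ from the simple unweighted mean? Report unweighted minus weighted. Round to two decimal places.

-20.02

Unweighted sum = 250 + 388 + 299 + 208 + 422 + 458 + 132 + 325 + 401 = 2883
Unweighted mean = 2883 / 9 = 320.33333
Weighted sum = 250×85 + 388×75 + 299×57 + 208×35 + 422×87 + 458×56 + 132×34 + 325×63 + 401×90
  = 21250 + 29100 + 17043 + 7280 + 36714 + 25648 + 4488 + 20475 + 36090 = 198088
Sum of weights = 582
Weighted mean = 198088 / 582 = 340.35739
Difference (unweighted minus weighted) = -20.024055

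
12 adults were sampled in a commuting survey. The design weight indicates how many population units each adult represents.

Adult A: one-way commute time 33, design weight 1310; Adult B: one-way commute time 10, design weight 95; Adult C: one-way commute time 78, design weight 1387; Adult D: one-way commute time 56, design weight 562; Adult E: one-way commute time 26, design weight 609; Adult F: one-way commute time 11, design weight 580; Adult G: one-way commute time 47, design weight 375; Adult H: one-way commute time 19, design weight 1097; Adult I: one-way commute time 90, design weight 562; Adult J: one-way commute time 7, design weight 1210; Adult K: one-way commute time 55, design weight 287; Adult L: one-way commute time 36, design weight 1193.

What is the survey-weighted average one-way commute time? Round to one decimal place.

Weighted sum = 362303
Sum of weights = 9267
Weighted mean = 362303 / 9267 = 39.09604

39.1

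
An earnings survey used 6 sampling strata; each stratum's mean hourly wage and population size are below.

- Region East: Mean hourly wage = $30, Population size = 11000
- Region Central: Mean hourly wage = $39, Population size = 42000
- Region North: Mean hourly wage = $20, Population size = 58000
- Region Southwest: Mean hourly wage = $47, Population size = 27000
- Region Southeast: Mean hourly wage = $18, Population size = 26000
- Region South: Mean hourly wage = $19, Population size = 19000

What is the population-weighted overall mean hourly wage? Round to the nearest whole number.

29

Σ Nₕ·x̄ₕ = 30×11000 + 39×42000 + 20×58000 + 47×27000 + 18×26000 + 19×19000
  = 330000 + 1638000 + 1160000 + 1269000 + 468000 + 361000 = 5226000
Σ Nₕ = 11000 + 42000 + 58000 + 27000 + 26000 + 19000 = 183000
Overall mean = 5226000 / 183000 = 28.557377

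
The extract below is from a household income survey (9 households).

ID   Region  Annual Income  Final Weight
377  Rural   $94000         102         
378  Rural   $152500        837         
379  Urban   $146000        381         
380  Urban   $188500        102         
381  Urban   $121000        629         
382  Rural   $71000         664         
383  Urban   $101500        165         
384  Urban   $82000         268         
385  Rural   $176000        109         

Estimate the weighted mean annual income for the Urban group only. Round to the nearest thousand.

123000

Urban rows: 379, 380, 381, 383, 384
Weighted sum = 189685500
Sum of weights = 381 + 102 + 629 + 165 + 268 = 1545
Weighted mean = 189685500 / 1545 = 122773.79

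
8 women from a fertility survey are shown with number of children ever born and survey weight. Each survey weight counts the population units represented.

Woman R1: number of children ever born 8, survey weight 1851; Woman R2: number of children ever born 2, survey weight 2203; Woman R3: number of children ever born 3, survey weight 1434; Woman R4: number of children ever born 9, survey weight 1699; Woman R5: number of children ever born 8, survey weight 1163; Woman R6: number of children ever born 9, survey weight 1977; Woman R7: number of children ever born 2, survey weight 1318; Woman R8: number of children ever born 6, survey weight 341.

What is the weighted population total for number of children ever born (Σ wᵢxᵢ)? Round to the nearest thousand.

71000

Weighted total = 8×1851 + 2×2203 + 3×1434 + 9×1699 + 8×1163 + 9×1977 + 2×1318 + 6×341
  = 70586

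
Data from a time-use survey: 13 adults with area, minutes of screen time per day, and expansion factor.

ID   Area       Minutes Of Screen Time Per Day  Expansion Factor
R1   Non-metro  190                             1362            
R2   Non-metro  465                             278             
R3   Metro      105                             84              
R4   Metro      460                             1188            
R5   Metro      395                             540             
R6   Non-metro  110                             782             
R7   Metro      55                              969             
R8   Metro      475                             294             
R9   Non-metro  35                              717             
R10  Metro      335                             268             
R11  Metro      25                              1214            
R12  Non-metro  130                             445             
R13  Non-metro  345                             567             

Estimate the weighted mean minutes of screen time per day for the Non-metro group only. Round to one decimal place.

181.3

Non-metro rows: R1, R2, R6, R9, R12, R13
Weighted sum = 190×1362 + 465×278 + 110×782 + 35×717 + 130×445 + 345×567
  = 258780 + 129270 + 86020 + 25095 + 57850 + 195615 = 752630
Sum of weights = 1362 + 278 + 782 + 717 + 445 + 567 = 4151
Weighted mean = 752630 / 4151 = 181.31294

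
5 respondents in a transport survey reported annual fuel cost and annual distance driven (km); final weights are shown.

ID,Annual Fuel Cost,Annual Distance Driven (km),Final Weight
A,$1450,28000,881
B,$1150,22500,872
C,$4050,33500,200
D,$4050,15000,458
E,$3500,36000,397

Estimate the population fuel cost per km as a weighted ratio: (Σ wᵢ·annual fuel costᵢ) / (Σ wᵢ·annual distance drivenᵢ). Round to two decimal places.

Σ wᵢ·y = 1450×881 + 1150×872 + 4050×200 + 4050×458 + 3500×397
  = 1277450 + 1002800 + 810000 + 1854900 + 1389500 = 6334650
Σ wᵢ·x = 28000×881 + 22500×872 + 33500×200 + 15000×458 + 36000×397
  = 24668000 + 19620000 + 6700000 + 6870000 + 14292000 = 72150000
Ratio = 6334650 / 72150000 = 0.087798337

0.09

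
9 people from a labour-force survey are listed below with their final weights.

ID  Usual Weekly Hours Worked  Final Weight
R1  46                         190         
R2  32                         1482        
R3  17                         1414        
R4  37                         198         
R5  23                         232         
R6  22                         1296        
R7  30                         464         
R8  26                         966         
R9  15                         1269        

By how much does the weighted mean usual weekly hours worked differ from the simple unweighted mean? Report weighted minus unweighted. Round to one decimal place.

Unweighted sum = 46 + 32 + 17 + 37 + 23 + 22 + 30 + 26 + 15 = 248
Unweighted mean = 248 / 9 = 27.555556
Weighted sum = 46×190 + 32×1482 + 17×1414 + 37×198 + 23×232 + 22×1296 + 30×464 + 26×966 + 15×1269
  = 8740 + 47424 + 24038 + 7326 + 5336 + 28512 + 13920 + 25116 + 19035 = 179447
Sum of weights = 190 + 1482 + 1414 + 198 + 232 + 1296 + 464 + 966 + 1269 = 7511
Weighted mean = 179447 / 7511 = 23.891226
Difference (weighted minus unweighted) = -3.6643294

-3.7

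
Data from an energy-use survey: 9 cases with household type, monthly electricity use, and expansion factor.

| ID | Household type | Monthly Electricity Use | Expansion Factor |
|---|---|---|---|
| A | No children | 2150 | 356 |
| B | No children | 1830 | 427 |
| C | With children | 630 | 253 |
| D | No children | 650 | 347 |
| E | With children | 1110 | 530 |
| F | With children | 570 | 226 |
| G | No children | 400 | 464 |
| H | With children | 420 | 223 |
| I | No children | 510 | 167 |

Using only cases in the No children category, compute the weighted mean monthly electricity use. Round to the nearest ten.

No children rows: A, B, D, G, I
Weighted sum = 2150×356 + 1830×427 + 650×347 + 400×464 + 510×167
  = 2043130
Sum of weights = 356 + 427 + 347 + 464 + 167 = 1761
Weighted mean = 2043130 / 1761 = 1160.2101

1160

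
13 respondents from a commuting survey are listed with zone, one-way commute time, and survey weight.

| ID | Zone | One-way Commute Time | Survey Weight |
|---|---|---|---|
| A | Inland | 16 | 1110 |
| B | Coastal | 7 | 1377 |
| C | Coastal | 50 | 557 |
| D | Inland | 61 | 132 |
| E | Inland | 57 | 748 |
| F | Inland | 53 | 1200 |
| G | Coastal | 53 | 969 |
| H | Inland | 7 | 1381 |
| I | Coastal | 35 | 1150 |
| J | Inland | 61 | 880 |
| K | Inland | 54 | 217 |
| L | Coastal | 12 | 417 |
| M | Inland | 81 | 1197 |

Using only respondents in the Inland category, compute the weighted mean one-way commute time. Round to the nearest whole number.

44

Inland rows: A, D, E, F, H, J, K, M
Weighted sum = 304070
Sum of weights = 1110 + 132 + 748 + 1200 + 1381 + 880 + 217 + 1197 = 6865
Weighted mean = 304070 / 6865 = 44.29279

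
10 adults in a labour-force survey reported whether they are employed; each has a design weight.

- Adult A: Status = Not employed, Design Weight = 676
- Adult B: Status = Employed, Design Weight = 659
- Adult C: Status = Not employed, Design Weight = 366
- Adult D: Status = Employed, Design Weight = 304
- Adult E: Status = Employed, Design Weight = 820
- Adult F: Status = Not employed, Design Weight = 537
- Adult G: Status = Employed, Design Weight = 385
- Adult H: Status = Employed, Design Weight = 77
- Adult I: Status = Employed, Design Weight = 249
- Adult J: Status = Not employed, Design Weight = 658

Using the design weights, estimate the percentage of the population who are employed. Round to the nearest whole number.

Sum of weights for 'Employed' = 659 + 304 + 820 + 385 + 77 + 249 = 2494
Total weight = 4731
Weighted proportion = 2494 / 4731 = 0.52716128 → 52.716128%

53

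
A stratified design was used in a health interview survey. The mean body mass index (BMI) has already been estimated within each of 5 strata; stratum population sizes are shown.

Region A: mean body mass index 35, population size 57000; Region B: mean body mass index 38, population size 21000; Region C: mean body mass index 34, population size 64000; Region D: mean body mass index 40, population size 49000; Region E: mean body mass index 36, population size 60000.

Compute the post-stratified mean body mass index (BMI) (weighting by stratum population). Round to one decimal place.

36.2

Σ Nₕ·x̄ₕ = 35×57000 + 38×21000 + 34×64000 + 40×49000 + 36×60000
  = 1995000 + 798000 + 2176000 + 1960000 + 2160000 = 9089000
Σ Nₕ = 57000 + 21000 + 64000 + 49000 + 60000 = 251000
Overall mean = 9089000 / 251000 = 36.211155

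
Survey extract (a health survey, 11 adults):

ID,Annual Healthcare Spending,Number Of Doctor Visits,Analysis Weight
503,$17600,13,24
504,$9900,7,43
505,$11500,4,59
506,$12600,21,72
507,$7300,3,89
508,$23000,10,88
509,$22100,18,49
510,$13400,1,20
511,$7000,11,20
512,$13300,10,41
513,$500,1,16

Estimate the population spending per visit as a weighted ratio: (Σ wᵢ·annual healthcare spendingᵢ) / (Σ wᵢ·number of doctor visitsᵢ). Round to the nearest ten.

Σ wᵢ·y = 17600×24 + 9900×43 + 11500×59 + 12600×72 + 7300×89 + 23000×88 + 22100×49 + 13400×20 + 7000×20 + 13300×41 + 500×16
  = 422400 + 425700 + 678500 + 907200 + 649700 + 2024000 + 1082900 + 268000 + 140000 + 545300 + 8000 = 7151700
Σ wᵢ·x = 13×24 + 7×43 + 4×59 + 21×72 + 3×89 + 10×88 + 18×49 + 1×20 + 11×20 + 10×41 + 1×16
  = 312 + 301 + 236 + 1512 + 267 + 880 + 882 + 20 + 220 + 410 + 16 = 5056
Ratio = 7151700 / 5056 = 1414.4976

1410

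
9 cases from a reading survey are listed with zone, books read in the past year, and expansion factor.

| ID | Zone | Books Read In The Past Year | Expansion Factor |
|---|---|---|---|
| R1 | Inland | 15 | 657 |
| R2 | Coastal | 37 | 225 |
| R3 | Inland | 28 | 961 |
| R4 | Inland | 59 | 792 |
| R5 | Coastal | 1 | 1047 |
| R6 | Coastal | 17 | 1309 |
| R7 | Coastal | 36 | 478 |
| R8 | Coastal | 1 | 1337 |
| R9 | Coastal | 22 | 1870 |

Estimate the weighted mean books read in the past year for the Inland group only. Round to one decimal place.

34.6

Inland rows: R1, R3, R4
Weighted sum = 15×657 + 28×961 + 59×792
  = 9855 + 26908 + 46728 = 83491
Sum of weights = 657 + 961 + 792 = 2410
Weighted mean = 83491 / 2410 = 34.643568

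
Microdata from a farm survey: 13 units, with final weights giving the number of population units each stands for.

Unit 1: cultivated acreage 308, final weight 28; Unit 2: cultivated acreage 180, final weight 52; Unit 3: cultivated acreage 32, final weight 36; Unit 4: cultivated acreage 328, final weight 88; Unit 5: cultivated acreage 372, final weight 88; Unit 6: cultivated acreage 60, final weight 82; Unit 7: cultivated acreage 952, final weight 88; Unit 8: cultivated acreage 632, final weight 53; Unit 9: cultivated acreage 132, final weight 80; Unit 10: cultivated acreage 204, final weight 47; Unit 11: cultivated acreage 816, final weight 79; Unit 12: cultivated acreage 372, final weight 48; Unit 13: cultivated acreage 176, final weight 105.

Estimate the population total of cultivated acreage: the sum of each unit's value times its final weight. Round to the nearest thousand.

Weighted total = 323876

324000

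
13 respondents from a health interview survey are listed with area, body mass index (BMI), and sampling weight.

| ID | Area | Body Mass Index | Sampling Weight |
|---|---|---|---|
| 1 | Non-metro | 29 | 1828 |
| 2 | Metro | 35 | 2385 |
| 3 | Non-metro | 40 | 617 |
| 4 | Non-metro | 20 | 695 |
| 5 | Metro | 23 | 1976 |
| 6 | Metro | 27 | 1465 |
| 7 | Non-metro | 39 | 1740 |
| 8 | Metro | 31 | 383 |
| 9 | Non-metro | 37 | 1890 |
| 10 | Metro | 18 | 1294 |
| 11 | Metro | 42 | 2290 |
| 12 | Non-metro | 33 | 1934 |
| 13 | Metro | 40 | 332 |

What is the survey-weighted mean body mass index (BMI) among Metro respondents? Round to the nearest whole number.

Metro rows: 2, 5, 6, 8, 10, 11, 13
Weighted sum = 35×2385 + 23×1976 + 27×1465 + 31×383 + 18×1294 + 42×2290 + 40×332
  = 83475 + 45448 + 39555 + 11873 + 23292 + 96180 + 13280 = 313103
Sum of weights = 2385 + 1976 + 1465 + 383 + 1294 + 2290 + 332 = 10125
Weighted mean = 313103 / 10125 = 30.923753

31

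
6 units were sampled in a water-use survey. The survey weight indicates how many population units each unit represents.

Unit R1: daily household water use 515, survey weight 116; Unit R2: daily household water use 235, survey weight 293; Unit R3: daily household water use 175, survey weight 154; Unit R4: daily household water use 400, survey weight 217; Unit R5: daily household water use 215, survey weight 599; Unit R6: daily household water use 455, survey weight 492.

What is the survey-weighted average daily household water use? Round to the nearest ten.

Weighted sum = 515×116 + 235×293 + 175×154 + 400×217 + 215×599 + 455×492
  = 59740 + 68855 + 26950 + 86800 + 128785 + 223860 = 594990
Sum of weights = 116 + 293 + 154 + 217 + 599 + 492 = 1871
Weighted mean = 594990 / 1871 = 318.00641

320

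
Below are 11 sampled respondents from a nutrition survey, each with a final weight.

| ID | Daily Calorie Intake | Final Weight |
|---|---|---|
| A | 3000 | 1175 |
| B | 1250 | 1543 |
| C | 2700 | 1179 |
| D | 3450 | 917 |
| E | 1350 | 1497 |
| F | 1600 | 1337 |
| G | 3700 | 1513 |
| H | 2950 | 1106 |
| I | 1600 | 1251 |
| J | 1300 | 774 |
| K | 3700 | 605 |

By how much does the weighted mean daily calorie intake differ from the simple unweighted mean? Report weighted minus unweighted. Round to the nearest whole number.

Unweighted sum = 3000 + 1250 + 2700 + 3450 + 1350 + 1600 + 3700 + 2950 + 1600 + 1300 + 3700 = 26600
Unweighted mean = 26600 / 11 = 2418.1818
Weighted sum = 3000×1175 + 1250×1543 + 2700×1179 + 3450×917 + 1350×1497 + 1600×1337 + 3700×1513 + 2950×1106 + 1600×1251 + 1300×774 + 3700×605
  = 3525000 + 1928750 + 3183300 + 3163650 + 2020950 + 2139200 + 5598100 + 3262700 + 2001600 + 1006200 + 2238500 = 30067950
Sum of weights = 1175 + 1543 + 1179 + 917 + 1497 + 1337 + 1513 + 1106 + 1251 + 774 + 605 = 12897
Weighted mean = 30067950 / 12897 = 2331.391
Difference (weighted minus unweighted) = -86.790797

-87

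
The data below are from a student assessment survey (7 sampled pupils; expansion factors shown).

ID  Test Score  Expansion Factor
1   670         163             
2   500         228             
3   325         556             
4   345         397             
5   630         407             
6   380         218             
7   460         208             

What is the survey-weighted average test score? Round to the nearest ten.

450

Weighted sum = 670×163 + 500×228 + 325×556 + 345×397 + 630×407 + 380×218 + 460×208
  = 109210 + 114000 + 180700 + 136965 + 256410 + 82840 + 95680 = 975805
Sum of weights = 163 + 228 + 556 + 397 + 407 + 218 + 208 = 2177
Weighted mean = 975805 / 2177 = 448.23381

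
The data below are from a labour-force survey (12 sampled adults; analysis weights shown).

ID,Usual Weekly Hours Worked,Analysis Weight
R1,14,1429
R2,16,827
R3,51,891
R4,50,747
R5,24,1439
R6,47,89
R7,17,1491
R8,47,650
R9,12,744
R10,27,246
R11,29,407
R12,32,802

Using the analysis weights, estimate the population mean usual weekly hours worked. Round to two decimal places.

Weighted sum = 14×1429 + 16×827 + 51×891 + 50×747 + 24×1439 + 47×89 + 17×1491 + 47×650 + 12×744 + 27×246 + 29×407 + 32×802
  = 20006 + 13232 + 45441 + 37350 + 34536 + 4183 + 25347 + 30550 + 8928 + 6642 + 11803 + 25664 = 263682
Sum of weights = 1429 + 827 + 891 + 747 + 1439 + 89 + 1491 + 650 + 744 + 246 + 407 + 802 = 9762
Weighted mean = 263682 / 9762 = 27.011063

27.01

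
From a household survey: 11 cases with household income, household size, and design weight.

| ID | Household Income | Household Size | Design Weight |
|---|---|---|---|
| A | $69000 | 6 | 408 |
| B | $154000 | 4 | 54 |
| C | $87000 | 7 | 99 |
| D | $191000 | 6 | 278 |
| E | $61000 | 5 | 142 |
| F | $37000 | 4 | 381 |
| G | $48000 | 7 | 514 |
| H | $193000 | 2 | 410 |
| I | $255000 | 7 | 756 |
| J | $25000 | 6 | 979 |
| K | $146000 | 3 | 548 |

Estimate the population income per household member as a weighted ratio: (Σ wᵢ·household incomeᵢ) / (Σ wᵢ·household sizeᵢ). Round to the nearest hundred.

Σ wᵢ·y = 69000×408 + 154000×54 + 87000×99 + 191000×278 + 61000×142 + 37000×381 + 48000×514 + 193000×410 + 255000×756 + 25000×979 + 146000×548
  = 28152000 + 8316000 + 8613000 + 53098000 + 8662000 + 14097000 + 24672000 + 79130000 + 192780000 + 24475000 + 80008000 = 522003000
Σ wᵢ·x = 6×408 + 4×54 + 7×99 + 6×278 + 5×142 + 4×381 + 7×514 + 2×410 + 7×756 + 6×979 + 3×548
  = 2448 + 216 + 693 + 1668 + 710 + 1524 + 3598 + 820 + 5292 + 5874 + 1644 = 24487
Ratio = 522003000 / 24487 = 21317.556

21300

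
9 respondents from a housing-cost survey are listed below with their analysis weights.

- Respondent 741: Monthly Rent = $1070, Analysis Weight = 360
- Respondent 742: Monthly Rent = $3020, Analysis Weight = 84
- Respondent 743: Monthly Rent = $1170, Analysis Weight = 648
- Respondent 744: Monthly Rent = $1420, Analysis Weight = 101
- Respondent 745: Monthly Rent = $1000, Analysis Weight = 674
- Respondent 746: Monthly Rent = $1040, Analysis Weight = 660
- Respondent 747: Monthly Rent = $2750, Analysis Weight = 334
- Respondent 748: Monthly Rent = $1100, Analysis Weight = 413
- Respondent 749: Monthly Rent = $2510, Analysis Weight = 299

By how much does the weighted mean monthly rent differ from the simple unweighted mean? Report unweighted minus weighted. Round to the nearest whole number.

269

Unweighted sum = 1070 + 3020 + 1170 + 1420 + 1000 + 1040 + 2750 + 1100 + 2510 = 15080
Unweighted mean = 15080 / 9 = 1675.5556
Weighted sum = 5024150
Sum of weights = 360 + 84 + 648 + 101 + 674 + 660 + 334 + 413 + 299 = 3573
Weighted mean = 5024150 / 3573 = 1406.1433
Difference (unweighted minus weighted) = 269.41226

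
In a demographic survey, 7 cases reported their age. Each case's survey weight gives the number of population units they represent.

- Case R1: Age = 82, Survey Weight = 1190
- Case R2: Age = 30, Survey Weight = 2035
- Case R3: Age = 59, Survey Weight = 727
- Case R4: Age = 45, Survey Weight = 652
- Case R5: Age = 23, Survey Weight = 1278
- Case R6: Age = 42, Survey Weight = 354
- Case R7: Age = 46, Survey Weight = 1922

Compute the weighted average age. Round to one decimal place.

Weighted sum = 82×1190 + 30×2035 + 59×727 + 45×652 + 23×1278 + 42×354 + 46×1922
  = 97580 + 61050 + 42893 + 29340 + 29394 + 14868 + 88412 = 363537
Sum of weights = 1190 + 2035 + 727 + 652 + 1278 + 354 + 1922 = 8158
Weighted mean = 363537 / 8158 = 44.562025

44.6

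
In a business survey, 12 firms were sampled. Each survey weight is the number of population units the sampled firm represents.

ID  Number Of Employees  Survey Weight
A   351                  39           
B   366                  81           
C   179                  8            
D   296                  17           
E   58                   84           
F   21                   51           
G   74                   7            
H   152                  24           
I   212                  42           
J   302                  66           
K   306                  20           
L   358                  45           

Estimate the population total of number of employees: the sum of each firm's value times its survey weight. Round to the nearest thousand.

Weighted total = 351×39 + 366×81 + 179×8 + 296×17 + 58×84 + 21×51 + 74×7 + 152×24 + 212×42 + 302×66 + 306×20 + 358×45
  = 110974

111000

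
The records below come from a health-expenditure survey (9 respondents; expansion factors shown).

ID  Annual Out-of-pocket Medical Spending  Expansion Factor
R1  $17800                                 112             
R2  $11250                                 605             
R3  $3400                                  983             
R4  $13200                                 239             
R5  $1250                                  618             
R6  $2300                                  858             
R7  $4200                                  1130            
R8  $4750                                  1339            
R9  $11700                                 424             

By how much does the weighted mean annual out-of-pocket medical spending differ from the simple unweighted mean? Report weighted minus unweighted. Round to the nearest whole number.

-2354

Unweighted sum = 17800 + 11250 + 3400 + 13200 + 1250 + 2300 + 4200 + 4750 + 11700 = 69850
Unweighted mean = 69850 / 9 = 7761.1111
Weighted sum = 34109800
Sum of weights = 112 + 605 + 983 + 239 + 618 + 858 + 1130 + 1339 + 424 = 6308
Weighted mean = 34109800 / 6308 = 5407.3874
Difference (weighted minus unweighted) = -2353.7237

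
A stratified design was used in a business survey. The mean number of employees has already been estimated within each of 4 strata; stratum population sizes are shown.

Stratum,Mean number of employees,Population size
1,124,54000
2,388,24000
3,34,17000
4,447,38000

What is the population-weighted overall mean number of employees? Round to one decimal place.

252.4

Σ Nₕ·x̄ₕ = 124×54000 + 388×24000 + 34×17000 + 447×38000
  = 6696000 + 9312000 + 578000 + 16986000 = 33572000
Σ Nₕ = 54000 + 24000 + 17000 + 38000 = 133000
Overall mean = 33572000 / 133000 = 252.42105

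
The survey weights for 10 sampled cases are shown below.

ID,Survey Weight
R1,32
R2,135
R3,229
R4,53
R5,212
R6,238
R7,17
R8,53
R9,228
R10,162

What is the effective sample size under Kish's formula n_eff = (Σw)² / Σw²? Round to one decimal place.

7.2

Σ wᵢ = 1359
Σ wᵢ² = 1024 + 18225 + 52441 + 2809 + 44944 + 56644 + 289 + 2809 + 51984 + 26244 = 257413
n_eff = 1359² / 257413 = 1846881 / 257413 = 7.1747775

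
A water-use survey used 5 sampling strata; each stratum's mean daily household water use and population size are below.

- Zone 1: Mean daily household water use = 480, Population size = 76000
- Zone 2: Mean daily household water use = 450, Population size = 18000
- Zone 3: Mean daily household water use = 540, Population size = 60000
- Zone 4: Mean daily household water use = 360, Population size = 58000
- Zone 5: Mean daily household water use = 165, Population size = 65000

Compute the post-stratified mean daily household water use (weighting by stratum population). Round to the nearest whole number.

392

Σ Nₕ·x̄ₕ = 480×76000 + 450×18000 + 540×60000 + 360×58000 + 165×65000
  = 36480000 + 8100000 + 32400000 + 20880000 + 10725000 = 108585000
Σ Nₕ = 76000 + 18000 + 60000 + 58000 + 65000 = 277000
Overall mean = 108585000 / 277000 = 392.00361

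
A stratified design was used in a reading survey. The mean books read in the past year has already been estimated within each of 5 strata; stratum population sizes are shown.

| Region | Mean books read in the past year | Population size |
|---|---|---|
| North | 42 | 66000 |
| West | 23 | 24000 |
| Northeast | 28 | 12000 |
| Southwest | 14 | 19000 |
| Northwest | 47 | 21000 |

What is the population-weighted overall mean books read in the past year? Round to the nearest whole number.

35

Σ Nₕ·x̄ₕ = 42×66000 + 23×24000 + 28×12000 + 14×19000 + 47×21000
  = 4913000
Σ Nₕ = 66000 + 24000 + 12000 + 19000 + 21000 = 142000
Overall mean = 4913000 / 142000 = 34.598592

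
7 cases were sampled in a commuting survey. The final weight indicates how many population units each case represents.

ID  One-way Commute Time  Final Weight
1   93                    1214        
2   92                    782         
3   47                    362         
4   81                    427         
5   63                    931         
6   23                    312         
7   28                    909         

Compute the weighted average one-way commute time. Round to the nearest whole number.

66

Weighted sum = 327728
Sum of weights = 1214 + 782 + 362 + 427 + 931 + 312 + 909 = 4937
Weighted mean = 327728 / 4937 = 66.382013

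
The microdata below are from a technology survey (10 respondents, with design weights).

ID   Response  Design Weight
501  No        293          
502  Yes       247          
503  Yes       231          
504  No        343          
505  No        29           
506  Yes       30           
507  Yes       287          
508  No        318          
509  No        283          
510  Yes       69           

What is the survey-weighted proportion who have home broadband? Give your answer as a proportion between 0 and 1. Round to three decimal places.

Sum of weights for 'Yes' = 247 + 231 + 30 + 287 + 69 = 864
Total weight = 293 + 247 + 231 + 343 + 29 + 30 + 287 + 318 + 283 + 69 = 2130
Weighted proportion = 864 / 2130 = 0.4056338

0.406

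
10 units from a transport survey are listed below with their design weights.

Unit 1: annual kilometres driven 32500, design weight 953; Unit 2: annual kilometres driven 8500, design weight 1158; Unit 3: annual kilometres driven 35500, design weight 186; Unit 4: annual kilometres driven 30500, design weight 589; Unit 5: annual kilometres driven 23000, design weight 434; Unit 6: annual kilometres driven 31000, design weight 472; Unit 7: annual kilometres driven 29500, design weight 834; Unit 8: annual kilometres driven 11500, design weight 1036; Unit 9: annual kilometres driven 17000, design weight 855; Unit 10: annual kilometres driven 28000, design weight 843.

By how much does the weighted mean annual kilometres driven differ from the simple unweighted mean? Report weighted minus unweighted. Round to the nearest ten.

Unweighted sum = 32500 + 8500 + 35500 + 30500 + 23000 + 31000 + 29500 + 11500 + 17000 + 28000 = 247000
Unweighted mean = 247000 / 10 = 24700
Weighted sum = 32500×953 + 8500×1158 + 35500×186 + 30500×589 + 23000×434 + 31000×472 + 29500×834 + 11500×1036 + 17000×855 + 28000×843
  = 30972500 + 9843000 + 6603000 + 17964500 + 9982000 + 14632000 + 24603000 + 11914000 + 14535000 + 23604000 = 164653000
Sum of weights = 953 + 1158 + 186 + 589 + 434 + 472 + 834 + 1036 + 855 + 843 = 7360
Weighted mean = 164653000 / 7360 = 22371.332
Difference (weighted minus unweighted) = -2328.6685

-2330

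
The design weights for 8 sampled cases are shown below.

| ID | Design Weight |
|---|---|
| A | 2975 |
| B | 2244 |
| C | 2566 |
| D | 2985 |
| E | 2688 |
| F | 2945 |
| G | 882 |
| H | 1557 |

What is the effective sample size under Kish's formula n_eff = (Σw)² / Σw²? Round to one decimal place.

Σ wᵢ = 2975 + 2244 + 2566 + 2985 + 2688 + 2945 + 882 + 1557 = 18842
Σ wᵢ² = 8850625 + 5035536 + 6584356 + 8910225 + 7225344 + 8673025 + 777924 + 2424249 = 48481284
n_eff = 18842² / 48481284 = 355020964 / 48481284 = 7.3228457

7.3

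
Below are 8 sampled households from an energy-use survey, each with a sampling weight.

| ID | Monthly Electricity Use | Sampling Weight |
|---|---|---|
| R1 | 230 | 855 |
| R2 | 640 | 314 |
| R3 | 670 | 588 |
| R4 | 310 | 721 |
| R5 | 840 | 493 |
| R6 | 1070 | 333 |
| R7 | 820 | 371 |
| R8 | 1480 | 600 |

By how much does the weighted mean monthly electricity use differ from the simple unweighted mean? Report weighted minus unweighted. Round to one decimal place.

Unweighted sum = 6060
Unweighted mean = 6060 / 8 = 757.5
Weighted sum = 230×855 + 640×314 + 670×588 + 310×721 + 840×493 + 1070×333 + 820×371 + 1480×600
  = 196650 + 200960 + 393960 + 223510 + 414120 + 356310 + 304220 + 888000 = 2977730
Sum of weights = 855 + 314 + 588 + 721 + 493 + 333 + 371 + 600 = 4275
Weighted mean = 2977730 / 4275 = 696.54503
Difference (weighted minus unweighted) = -60.954971

-61.0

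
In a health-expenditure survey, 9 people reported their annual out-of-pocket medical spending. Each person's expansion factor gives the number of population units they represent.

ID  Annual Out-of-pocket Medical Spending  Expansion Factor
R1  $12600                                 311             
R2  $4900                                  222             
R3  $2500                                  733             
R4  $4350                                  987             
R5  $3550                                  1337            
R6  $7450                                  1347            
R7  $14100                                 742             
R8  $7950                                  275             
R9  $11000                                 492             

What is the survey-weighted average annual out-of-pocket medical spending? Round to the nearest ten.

6820

Weighted sum = 12600×311 + 4900×222 + 2500×733 + 4350×987 + 3550×1337 + 7450×1347 + 14100×742 + 7950×275 + 11000×492
  = 3918600 + 1087800 + 1832500 + 4293450 + 4746350 + 10035150 + 10462200 + 2186250 + 5412000 = 43974300
Sum of weights = 311 + 222 + 733 + 987 + 1337 + 1347 + 742 + 275 + 492 = 6446
Weighted mean = 43974300 / 6446 = 6821.9516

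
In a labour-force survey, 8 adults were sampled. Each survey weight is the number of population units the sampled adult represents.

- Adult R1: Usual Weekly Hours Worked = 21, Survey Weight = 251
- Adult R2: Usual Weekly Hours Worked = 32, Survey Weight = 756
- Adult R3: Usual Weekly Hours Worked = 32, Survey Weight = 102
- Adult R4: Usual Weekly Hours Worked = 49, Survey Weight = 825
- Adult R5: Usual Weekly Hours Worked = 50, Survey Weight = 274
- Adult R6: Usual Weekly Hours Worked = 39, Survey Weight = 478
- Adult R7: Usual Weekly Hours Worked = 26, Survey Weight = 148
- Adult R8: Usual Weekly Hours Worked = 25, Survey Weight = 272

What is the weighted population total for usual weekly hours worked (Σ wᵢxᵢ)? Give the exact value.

Weighted total = 21×251 + 32×756 + 32×102 + 49×825 + 50×274 + 39×478 + 26×148 + 25×272
  = 116142

116142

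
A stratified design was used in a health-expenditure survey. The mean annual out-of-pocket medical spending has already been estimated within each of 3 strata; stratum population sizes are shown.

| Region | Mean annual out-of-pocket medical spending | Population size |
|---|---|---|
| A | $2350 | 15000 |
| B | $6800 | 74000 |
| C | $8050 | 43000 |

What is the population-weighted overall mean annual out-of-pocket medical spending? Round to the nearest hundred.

Σ Nₕ·x̄ₕ = 2350×15000 + 6800×74000 + 8050×43000
  = 35250000 + 503200000 + 346150000 = 884600000
Σ Nₕ = 15000 + 74000 + 43000 = 132000
Overall mean = 884600000 / 132000 = 6701.5152

6700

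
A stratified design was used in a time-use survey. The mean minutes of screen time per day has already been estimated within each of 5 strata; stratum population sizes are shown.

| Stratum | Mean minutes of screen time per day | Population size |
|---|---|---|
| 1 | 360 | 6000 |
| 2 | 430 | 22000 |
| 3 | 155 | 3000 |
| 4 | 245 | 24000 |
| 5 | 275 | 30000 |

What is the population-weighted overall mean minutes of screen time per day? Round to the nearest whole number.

308

Σ Nₕ·x̄ₕ = 360×6000 + 430×22000 + 155×3000 + 245×24000 + 275×30000
  = 2160000 + 9460000 + 465000 + 5880000 + 8250000 = 26215000
Σ Nₕ = 6000 + 22000 + 3000 + 24000 + 30000 = 85000
Overall mean = 26215000 / 85000 = 308.41176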